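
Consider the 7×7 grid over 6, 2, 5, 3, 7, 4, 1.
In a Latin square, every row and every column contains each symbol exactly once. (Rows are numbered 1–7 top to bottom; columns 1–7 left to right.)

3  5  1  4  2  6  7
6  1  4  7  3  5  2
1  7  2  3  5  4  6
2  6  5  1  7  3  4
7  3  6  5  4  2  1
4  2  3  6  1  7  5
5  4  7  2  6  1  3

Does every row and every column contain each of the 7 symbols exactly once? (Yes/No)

Each row is a permutation of the 7 symbols, and so is each column.

Yes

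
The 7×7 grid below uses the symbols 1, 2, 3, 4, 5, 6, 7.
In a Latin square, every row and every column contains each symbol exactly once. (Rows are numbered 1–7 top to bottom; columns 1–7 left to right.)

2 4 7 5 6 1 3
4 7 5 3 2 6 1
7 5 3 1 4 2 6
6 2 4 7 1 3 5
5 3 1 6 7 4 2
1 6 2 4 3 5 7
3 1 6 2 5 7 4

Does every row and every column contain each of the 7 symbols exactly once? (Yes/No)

Each row is a permutation of the 7 symbols, and so is each column.

Yes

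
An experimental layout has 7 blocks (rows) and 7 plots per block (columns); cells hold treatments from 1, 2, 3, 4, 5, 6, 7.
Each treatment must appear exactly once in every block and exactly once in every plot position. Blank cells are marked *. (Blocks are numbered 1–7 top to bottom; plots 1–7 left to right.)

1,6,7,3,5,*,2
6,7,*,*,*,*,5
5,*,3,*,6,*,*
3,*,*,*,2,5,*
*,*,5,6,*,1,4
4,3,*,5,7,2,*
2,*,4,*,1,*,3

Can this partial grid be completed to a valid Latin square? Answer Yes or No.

Yes

No block or plot among the givens repeats a symbol, and propagating forced cells runs into no contradiction.
One valid completion exists (for instance, 1 6 7 3 5 4 2 / 6 7 2 1 4 3 5 / 5 4 3 2 6 7 1 / 3 1 6 4 2 5 7 / 7 2 5 6 3 1 4 / 4 3 1 5 7 2 6 / 2 5 4 7 1 6 3).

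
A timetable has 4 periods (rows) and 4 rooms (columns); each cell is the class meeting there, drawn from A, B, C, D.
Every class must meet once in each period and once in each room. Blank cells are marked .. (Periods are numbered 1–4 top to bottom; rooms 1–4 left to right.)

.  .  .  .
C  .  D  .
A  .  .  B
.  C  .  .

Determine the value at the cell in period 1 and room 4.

C

Period 2, room 4: period 2 has {C, D} and room 4 has {B}, leaving only A.
Period 2, room 2: period 2 has {A, C, D} and room 2 has {C}, leaving only B.
Period 3, room 2: period 3 has {A, B} and room 2 has {B, C}, leaving only D.
Period 1, room 2: period 1 has {} and room 2 has {B, C, D}, leaving only A.
Period 3, room 3: period 3 has {A, B, D} and room 3 has {D}, leaving only C.
Period 1, room 3: period 1 has {A} and room 3 has {C, D}, leaving only B.
Period 1, room 1: period 1 has {A, B} and room 1 has {A, C}, leaving only D.
Period 1 already has {A, B, D} and room 4 already has {A, B}, so period 1, room 4 must be C.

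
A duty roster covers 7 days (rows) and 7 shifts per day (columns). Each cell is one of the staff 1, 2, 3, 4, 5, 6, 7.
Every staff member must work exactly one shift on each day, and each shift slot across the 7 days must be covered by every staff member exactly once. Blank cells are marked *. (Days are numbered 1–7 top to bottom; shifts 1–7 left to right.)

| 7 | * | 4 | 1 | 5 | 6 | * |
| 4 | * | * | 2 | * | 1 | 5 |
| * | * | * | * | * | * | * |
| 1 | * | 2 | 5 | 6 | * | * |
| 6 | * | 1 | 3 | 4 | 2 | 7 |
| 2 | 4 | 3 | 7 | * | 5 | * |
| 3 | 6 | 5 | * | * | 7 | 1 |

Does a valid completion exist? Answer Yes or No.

Yes

No day or shift among the givens repeats a symbol, and propagating forced cells runs into no contradiction.
One valid completion exists (for instance, 7 2 4 1 5 6 3 / 4 3 6 2 7 1 5 / 5 1 7 6 3 4 2 / 1 7 2 5 6 3 4 / 6 5 1 3 4 2 7 / 2 4 3 7 1 5 6 / 3 6 5 4 2 7 1).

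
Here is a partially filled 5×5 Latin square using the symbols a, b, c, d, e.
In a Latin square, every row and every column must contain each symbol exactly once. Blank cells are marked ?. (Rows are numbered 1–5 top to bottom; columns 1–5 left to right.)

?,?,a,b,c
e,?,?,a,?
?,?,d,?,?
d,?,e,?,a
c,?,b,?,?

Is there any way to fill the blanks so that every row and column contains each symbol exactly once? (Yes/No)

Row 1, column 1: row 1 together with column 1 already contain {a, b, c, d, e} — every symbol — so nothing can go there. The grid has no valid completion.

No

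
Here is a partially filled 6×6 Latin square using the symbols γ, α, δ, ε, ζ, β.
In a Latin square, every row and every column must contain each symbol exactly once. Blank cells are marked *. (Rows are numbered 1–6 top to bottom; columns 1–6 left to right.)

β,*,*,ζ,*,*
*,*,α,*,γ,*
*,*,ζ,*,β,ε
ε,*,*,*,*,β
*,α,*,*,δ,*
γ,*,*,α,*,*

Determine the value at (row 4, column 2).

ζ

Row 5, column 1: row 5 has {α, δ} and column 1 has {γ, ε, β}, leaving only ζ.
Row 2, column 1: row 2 has {γ, α} and column 1 has {γ, ε, ζ, β}, leaving only δ.
Row 2, column 6: row 2 has {γ, α, δ} and column 6 has {ε, β}, leaving only ζ.
Row 3, column 1: row 3 has {ε, ζ, β} and column 1 has {γ, δ, ε, ζ, β}, leaving only α.
Row 5, column 6: row 5 has {α, δ, ζ} and column 6 has {ε, ζ, β}, leaving only γ.
Row 6, column 6: row 6 has {γ, α} and column 6 has {γ, ε, ζ, β}, leaving only δ.
Row 1, column 6: row 1 has {ζ, β} and column 6 has {γ, δ, ε, ζ, β}, leaving only α.
Row 1, column 5: row 1 has {α, ζ, β} and column 5 has {γ, δ, β}, leaving only ε.
Row 6, column 5: row 6 has {γ, α, δ} and column 5 has {γ, δ, ε, β}, leaving only ζ.
Row 4, column 5: row 4 has {ε, β} and column 5 has {γ, δ, ε, ζ, β}, leaving only α.
Row 4, column 2 is narrowed to {γ, δ, ζ}.
If it were γ, then row 3, column 2 would be left with no valid symbol.
If it were δ, then row 3, column 2 would be left with no valid symbol.
So row 4, column 2 must be ζ.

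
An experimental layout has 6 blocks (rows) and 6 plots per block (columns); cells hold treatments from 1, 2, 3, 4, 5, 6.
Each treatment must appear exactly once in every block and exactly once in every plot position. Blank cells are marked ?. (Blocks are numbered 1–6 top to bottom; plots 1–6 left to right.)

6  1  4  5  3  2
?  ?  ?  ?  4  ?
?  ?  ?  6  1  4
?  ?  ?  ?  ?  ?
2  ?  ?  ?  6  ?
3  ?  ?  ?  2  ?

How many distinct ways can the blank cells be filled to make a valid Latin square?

34

Block 2, plot 1: eliminating its block and plot leaves {1, 5}.
Block 2, plot 2: eliminating its block and plot leaves {2, 3, 5, 6}.
Block 2, plot 3: eliminating its block and plot leaves {1, 2, 3, 5, 6}.
Block 2, plot 4: eliminating its block and plot leaves {1, 2, 3}.
Block 2, plot 6: eliminating its block and plot leaves {1, 3, 5, 6}.
Block 3, plot 1: eliminating its block and plot leaves {5}.
Block 3, plot 2: eliminating its block and plot leaves {2, 3, 5}.
Block 3, plot 3: eliminating its block and plot leaves {2, 3, 5}.
Block 4, plot 1: eliminating its block and plot leaves {1, 4, 5}.
Block 4, plot 2: eliminating its block and plot leaves {2, 3, 4, 5, 6}.
Block 4, plot 3: eliminating its block and plot leaves {1, 2, 3, 5, 6}.
Block 4, plot 4: eliminating its block and plot leaves {1, 2, 3, 4}.
Block 4, plot 5: eliminating its block and plot leaves {5}.
Block 4, plot 6: eliminating its block and plot leaves {1, 3, 5, 6}.
Block 5, plot 2: eliminating its block and plot leaves {3, 4, 5}.
Block 5, plot 3: eliminating its block and plot leaves {1, 3, 5}.
Block 5, plot 4: eliminating its block and plot leaves {1, 3, 4}.
Block 5, plot 6: eliminating its block and plot leaves {1, 3, 5}.
Block 6, plot 2: eliminating its block and plot leaves {4, 5, 6}.
Block 6, plot 3: eliminating its block and plot leaves {1, 5, 6}.
Block 6, plot 4: eliminating its block and plot leaves {1, 4}.
Block 6, plot 6: eliminating its block and plot leaves {1, 5, 6}.
Enumerating the assignments across these blanks that avoid any block or plot repeat gives 34 completions.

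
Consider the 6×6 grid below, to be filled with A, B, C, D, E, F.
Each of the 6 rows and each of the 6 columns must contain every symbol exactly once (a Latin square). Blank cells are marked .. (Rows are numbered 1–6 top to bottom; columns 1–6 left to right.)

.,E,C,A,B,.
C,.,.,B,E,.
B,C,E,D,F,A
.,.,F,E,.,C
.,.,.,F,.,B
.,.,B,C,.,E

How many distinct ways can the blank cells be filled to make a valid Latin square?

5

Row 1, column 1: eliminating its row and column leaves {D, F}.
Row 1, column 6: eliminating its row and column leaves {D, F}.
Row 2, column 2: eliminating its row and column leaves {A, D, F}.
Row 2, column 3: eliminating its row and column leaves {A, D}.
Row 2, column 6: eliminating its row and column leaves {D, F}.
Row 4, column 1: eliminating its row and column leaves {A, D}.
Row 4, column 2: eliminating its row and column leaves {A, B, D}.
Row 4, column 5: eliminating its row and column leaves {A, D}.
Row 5, column 1: eliminating its row and column leaves {A, D, E}.
Row 5, column 2: eliminating its row and column leaves {A, D}.
Row 5, column 3: eliminating its row and column leaves {A, D}.
Row 5, column 5: eliminating its row and column leaves {A, C, D}.
Row 6, column 1: eliminating its row and column leaves {A, D, F}.
Row 6, column 2: eliminating its row and column leaves {A, D, F}.
Row 6, column 5: eliminating its row and column leaves {A, D}.
Enumerating the assignments across these blanks that avoid any row or column repeat gives 5 completions.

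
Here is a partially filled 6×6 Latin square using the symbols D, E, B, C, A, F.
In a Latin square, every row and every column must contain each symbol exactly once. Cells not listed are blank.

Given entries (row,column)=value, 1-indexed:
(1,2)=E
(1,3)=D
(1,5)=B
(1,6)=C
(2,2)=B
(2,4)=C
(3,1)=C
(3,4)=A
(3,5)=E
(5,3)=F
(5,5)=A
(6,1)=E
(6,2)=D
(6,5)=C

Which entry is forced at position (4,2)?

Row 1, column 4: row 1 has {D, E, B, C} and column 4 has {C, A}, leaving only F.
Row 1, column 1: row 1 has {D, E, B, C, F} and column 1 has {E, C}, leaving only A.
Row 3, column 2: row 3 has {E, C, A} and column 2 has {D, E, B}, leaving only F.
Row 3, column 3: row 3 has {E, C, A, F} and column 3 has {D, F}, leaving only B.
Row 3, column 6: row 3 has {E, B, C, A, F} and column 6 has {C}, leaving only D.
Row 5, column 2: row 5 has {A, F} and column 2 has {D, E, B, F}, leaving only C.
Row 4 already has {} and column 2 already has {D, E, B, C, F}, so row 4, column 2 must be A.

A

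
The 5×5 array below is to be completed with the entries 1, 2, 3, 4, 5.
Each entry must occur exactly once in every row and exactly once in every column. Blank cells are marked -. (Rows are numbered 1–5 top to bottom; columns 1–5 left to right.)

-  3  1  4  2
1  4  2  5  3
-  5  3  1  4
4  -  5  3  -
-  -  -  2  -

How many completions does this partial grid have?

Row 1, column 1: eliminating its row and column leaves {5}.
Row 3, column 1: eliminating its row and column leaves {2}.
Row 4, column 2: eliminating its row and column leaves {1, 2}.
Row 4, column 5: eliminating its row and column leaves {1}.
Row 5, column 1: eliminating its row and column leaves {3, 5}.
Row 5, column 2: eliminating its row and column leaves {1}.
Row 5, column 3: eliminating its row and column leaves {4}.
Row 5, column 5: eliminating its row and column leaves {1, 5}.
Only one assignment across all blanks avoids any row or column repeat, giving 1 completion.

1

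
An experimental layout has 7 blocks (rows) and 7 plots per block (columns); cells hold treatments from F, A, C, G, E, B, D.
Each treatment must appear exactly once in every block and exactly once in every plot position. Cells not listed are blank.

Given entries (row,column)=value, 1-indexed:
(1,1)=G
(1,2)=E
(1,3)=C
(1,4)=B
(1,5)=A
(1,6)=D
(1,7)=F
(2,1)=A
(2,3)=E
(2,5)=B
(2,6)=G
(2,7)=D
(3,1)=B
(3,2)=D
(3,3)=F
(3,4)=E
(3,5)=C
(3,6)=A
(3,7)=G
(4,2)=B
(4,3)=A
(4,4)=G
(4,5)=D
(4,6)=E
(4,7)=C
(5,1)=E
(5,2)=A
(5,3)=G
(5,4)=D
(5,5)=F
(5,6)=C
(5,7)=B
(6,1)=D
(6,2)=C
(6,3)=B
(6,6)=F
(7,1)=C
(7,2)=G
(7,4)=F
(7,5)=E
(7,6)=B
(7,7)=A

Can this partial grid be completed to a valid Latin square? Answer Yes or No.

No block or plot among the givens repeats a symbol, and propagating forced cells runs into no contradiction.
One valid completion exists (for instance, G E C B A D F / A F E C B G D / B D F E C A G / F B A G D E C / E A G D F C B / D C B A G F E / C G D F E B A).

Yes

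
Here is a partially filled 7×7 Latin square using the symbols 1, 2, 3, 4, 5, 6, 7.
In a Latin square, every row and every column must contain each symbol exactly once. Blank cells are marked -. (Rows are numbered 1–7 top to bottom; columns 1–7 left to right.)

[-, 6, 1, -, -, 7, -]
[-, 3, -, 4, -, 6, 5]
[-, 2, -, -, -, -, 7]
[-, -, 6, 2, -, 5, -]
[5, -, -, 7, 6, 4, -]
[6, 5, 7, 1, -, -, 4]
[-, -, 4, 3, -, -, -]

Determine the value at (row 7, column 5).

Row 1, column 4: row 1 has {1, 6, 7} and column 4 has {1, 2, 3, 4, 7}, leaving only 5.
Row 2, column 3: row 2 has {3, 4, 5, 6} and column 3 has {1, 4, 6, 7}, leaving only 2.
Row 3, column 4: row 3 has {2, 7} and column 4 has {1, 2, 3, 4, 5, 7}, leaving only 6.
Row 5, column 2: row 5 has {4, 5, 6, 7} and column 2 has {2, 3, 5, 6}, leaving only 1.
Row 5, column 3: row 5 has {1, 4, 5, 6, 7} and column 3 has {1, 2, 4, 6, 7}, leaving only 3.
Row 3, column 3: row 3 has {2, 6, 7} and column 3 has {1, 2, 3, 4, 6, 7}, leaving only 5.
Row 5, column 7: row 5 has {1, 3, 4, 5, 6, 7} and column 7 has {4, 5, 7}, leaving only 2.
Row 1, column 7: row 1 has {1, 5, 6, 7} and column 7 has {2, 4, 5, 7}, leaving only 3.
Row 4, column 7: row 4 has {2, 5, 6} and column 7 has {2, 3, 4, 5, 7}, leaving only 1.
Row 7, column 2: row 7 has {3, 4} and column 2 has {1, 2, 3, 5, 6}, leaving only 7.
Row 4, column 2: row 4 has {1, 2, 5, 6} and column 2 has {1, 2, 3, 5, 6, 7}, leaving only 4.
Row 7, column 7: row 7 has {3, 4, 7} and column 7 has {1, 2, 3, 4, 5, 7}, leaving only 6.
Row 7, column 5 is narrowed to {1, 2, 5}.
If it were 1, then row 6, column 5 would be left with no valid symbol.
If it were 2, then row 4, column 5 would be left with no valid symbol.
So row 7, column 5 must be 5.

5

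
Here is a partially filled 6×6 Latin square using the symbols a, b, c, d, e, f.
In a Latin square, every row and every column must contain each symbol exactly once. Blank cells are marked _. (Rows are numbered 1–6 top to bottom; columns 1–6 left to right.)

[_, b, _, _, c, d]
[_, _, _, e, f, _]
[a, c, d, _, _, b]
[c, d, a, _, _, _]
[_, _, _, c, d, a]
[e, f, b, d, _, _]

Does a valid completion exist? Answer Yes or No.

Row 1, column 1: row 1 has {b, c, d} and column 1 has {a, c, e}, so it must be f.
Row 1, column 3: row 1 has {b, c, d, f} and column 3 has {a, b, d}, so it must be e.
Row 1, column 4: row 1 has {b, c, d, e, f} and column 4 has {c, d, e}, so it must be a.
Row 2, column 2: row 2 has {e, f} and column 2 has {b, c, d, f}, so it must be a.
Row 2, column 3: row 2 has {a, e, f} and column 3 has {a, b, d, e}, so it must be c.
Now row 2, column 6: row 2 together with column 6 already contain {a, b, c, d, e, f} — every symbol — so nothing can go there. The grid has no valid completion.

No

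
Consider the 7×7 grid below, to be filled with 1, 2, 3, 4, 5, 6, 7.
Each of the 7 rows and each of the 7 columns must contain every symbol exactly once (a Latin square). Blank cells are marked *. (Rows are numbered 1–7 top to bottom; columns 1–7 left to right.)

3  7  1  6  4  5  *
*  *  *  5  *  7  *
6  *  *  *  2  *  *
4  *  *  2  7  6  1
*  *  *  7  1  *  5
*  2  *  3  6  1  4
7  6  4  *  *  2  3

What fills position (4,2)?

Row 1, column 7: row 1 has {1, 3, 4, 5, 6, 7} and column 7 has {1, 3, 4, 5}, leaving only 2.
Row 2, column 5: row 2 has {5, 7} and column 5 has {1, 2, 4, 6, 7}, leaving only 3.
Row 2, column 7: row 2 has {3, 5, 7} and column 7 has {1, 2, 3, 4, 5}, leaving only 6.
Row 2, column 3: row 2 has {3, 5, 6, 7} and column 3 has {1, 4}, leaving only 2.
Row 2, column 1: row 2 has {2, 3, 5, 6, 7} and column 1 has {3, 4, 6, 7}, leaving only 1.
Row 2, column 2: row 2 has {1, 2, 3, 5, 6, 7} and column 2 has {2, 6, 7}, leaving only 4.
Row 3, column 7: row 3 has {2, 6} and column 7 has {1, 2, 3, 4, 5, 6}, leaving only 7.
Row 5, column 1: row 5 has {1, 5, 7} and column 1 has {1, 3, 4, 6, 7}, leaving only 2.
Row 5, column 2: row 5 has {1, 2, 5, 7} and column 2 has {2, 4, 6, 7}, leaving only 3.
Row 4 already has {1, 2, 4, 6, 7} and column 2 already has {2, 3, 4, 6, 7}, so row 4, column 2 must be 5.

5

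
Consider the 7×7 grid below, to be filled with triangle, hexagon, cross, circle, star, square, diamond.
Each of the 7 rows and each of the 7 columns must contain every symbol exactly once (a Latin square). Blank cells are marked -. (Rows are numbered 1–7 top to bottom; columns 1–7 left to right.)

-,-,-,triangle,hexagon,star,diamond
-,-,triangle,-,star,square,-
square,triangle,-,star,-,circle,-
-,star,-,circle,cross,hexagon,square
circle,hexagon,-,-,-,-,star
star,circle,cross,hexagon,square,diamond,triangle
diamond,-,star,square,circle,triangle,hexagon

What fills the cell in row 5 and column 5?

triangle

Row 1, column 1: row 1 has {triangle, hexagon, star, diamond} and column 1 has {circle, star, square, diamond}, leaving only cross.
Row 1, column 2: row 1 has {triangle, hexagon, cross, star, diamond} and column 2 has {triangle, hexagon, circle, star}, leaving only square.
Row 1, column 3: row 1 has {triangle, hexagon, cross, star, square, diamond} and column 3 has {triangle, cross, star}, leaving only circle.
Row 2, column 1: row 2 has {triangle, star, square} and column 1 has {cross, circle, star, square, diamond}, leaving only hexagon.
Row 3, column 5: row 3 has {triangle, circle, star, square} and column 5 has {hexagon, cross, circle, star, square}, leaving only diamond.
Row 5 already has {hexagon, circle, star} and column 5 already has {hexagon, cross, circle, star, square, diamond}, so row 5, column 5 must be triangle.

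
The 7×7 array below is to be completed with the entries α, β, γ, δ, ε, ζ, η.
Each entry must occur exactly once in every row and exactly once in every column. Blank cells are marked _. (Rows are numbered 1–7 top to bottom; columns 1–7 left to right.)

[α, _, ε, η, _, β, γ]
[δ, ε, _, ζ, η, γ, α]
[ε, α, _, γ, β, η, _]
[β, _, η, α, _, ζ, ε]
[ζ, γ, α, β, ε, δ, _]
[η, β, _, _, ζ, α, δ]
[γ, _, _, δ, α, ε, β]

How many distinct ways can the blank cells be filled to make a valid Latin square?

1

Row 1, column 2: eliminating its row and column leaves {δ, ζ}.
Row 1, column 5: eliminating its row and column leaves {δ}.
Row 2, column 3: eliminating its row and column leaves {β}.
Row 3, column 3: eliminating its row and column leaves {δ, ζ}.
Row 3, column 7: eliminating its row and column leaves {ζ}.
Row 4, column 2: eliminating its row and column leaves {δ}.
Row 4, column 5: eliminating its row and column leaves {γ, δ}.
Row 5, column 7: eliminating its row and column leaves {η}.
Row 6, column 3: eliminating its row and column leaves {γ}.
Row 6, column 4: eliminating its row and column leaves {ε}.
Row 7, column 2: eliminating its row and column leaves {ζ, η}.
Row 7, column 3: eliminating its row and column leaves {ζ}.
Only one assignment across all blanks avoids any row or column repeat, giving 1 completion.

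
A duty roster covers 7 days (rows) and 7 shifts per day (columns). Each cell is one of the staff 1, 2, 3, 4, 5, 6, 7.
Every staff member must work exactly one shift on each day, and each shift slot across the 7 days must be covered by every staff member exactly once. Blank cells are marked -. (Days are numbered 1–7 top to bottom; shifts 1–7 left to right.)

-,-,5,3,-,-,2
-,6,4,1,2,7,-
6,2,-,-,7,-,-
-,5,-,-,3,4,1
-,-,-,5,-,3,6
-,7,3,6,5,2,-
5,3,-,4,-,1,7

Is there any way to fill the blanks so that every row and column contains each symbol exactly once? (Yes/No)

Day 3, shift 4: day 3 together with shift 4 already contain {1, 2, 3, 4, 5, 6, 7} — every symbol — so nothing can go there. The grid has no valid completion.

No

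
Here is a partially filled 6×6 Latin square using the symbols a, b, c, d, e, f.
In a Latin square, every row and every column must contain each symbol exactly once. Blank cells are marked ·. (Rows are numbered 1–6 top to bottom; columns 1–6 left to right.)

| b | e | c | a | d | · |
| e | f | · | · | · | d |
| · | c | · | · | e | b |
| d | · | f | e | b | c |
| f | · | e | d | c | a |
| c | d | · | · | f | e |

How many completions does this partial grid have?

Row 1, column 6: eliminating its row and column leaves {f}.
Row 2, column 3: eliminating its row and column leaves {a, b}.
Row 2, column 4: eliminating its row and column leaves {b, c}.
Row 2, column 5: eliminating its row and column leaves {a}.
Row 3, column 1: eliminating its row and column leaves {a}.
Row 3, column 3: eliminating its row and column leaves {a, d}.
Row 3, column 4: eliminating its row and column leaves {f}.
Row 4, column 2: eliminating its row and column leaves {a}.
Row 5, column 2: eliminating its row and column leaves {b}.
Row 6, column 3: eliminating its row and column leaves {a, b}.
Row 6, column 4: eliminating its row and column leaves {b}.
Only one assignment across all blanks avoids any row or column repeat, giving 1 completion.

1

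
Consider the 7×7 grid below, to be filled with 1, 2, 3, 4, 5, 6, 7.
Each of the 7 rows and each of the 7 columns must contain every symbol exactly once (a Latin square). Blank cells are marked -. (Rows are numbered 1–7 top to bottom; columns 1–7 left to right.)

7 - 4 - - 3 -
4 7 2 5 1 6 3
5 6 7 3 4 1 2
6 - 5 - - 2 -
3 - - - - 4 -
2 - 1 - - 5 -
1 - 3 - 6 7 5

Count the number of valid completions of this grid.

Row 1, column 2: eliminating its row and column leaves {1, 2, 5}.
Row 1, column 4: eliminating its row and column leaves {1, 2, 6}.
Row 1, column 5: eliminating its row and column leaves {2, 5}.
Row 1, column 7: eliminating its row and column leaves {1, 6}.
Row 4, column 2: eliminating its row and column leaves {1, 3, 4}.
Row 4, column 4: eliminating its row and column leaves {1, 4, 7}.
Row 4, column 5: eliminating its row and column leaves {3, 7}.
Row 4, column 7: eliminating its row and column leaves {1, 4, 7}.
Row 5, column 2: eliminating its row and column leaves {1, 2, 5}.
Row 5, column 3: eliminating its row and column leaves {6}.
Row 5, column 4: eliminating its row and column leaves {1, 2, 6, 7}.
Row 5, column 5: eliminating its row and column leaves {2, 5, 7}.
Row 5, column 7: eliminating its row and column leaves {1, 6, 7}.
Row 6, column 2: eliminating its row and column leaves {3, 4}.
Row 6, column 4: eliminating its row and column leaves {4, 6, 7}.
Row 6, column 5: eliminating its row and column leaves {3, 7}.
Row 6, column 7: eliminating its row and column leaves {4, 6, 7}.
Row 7, column 2: eliminating its row and column leaves {2, 4}.
Row 7, column 4: eliminating its row and column leaves {2, 4}.
Enumerating the assignments across these blanks that avoid any row or column repeat gives 9 completions.

9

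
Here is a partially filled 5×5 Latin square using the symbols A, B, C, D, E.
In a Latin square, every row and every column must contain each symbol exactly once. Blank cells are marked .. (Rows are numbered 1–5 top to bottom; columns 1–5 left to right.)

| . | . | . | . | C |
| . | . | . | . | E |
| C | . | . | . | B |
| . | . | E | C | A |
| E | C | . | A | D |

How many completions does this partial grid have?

Row 1, column 1: eliminating its row and column leaves {A, B, D}.
Row 1, column 2: eliminating its row and column leaves {A, B, D, E}.
Row 1, column 3: eliminating its row and column leaves {A, B, D}.
Row 1, column 4: eliminating its row and column leaves {B, D, E}.
Row 2, column 1: eliminating its row and column leaves {A, B, D}.
Row 2, column 2: eliminating its row and column leaves {A, B, D}.
Row 2, column 3: eliminating its row and column leaves {A, B, C, D}.
Row 2, column 4: eliminating its row and column leaves {B, D}.
Row 3, column 2: eliminating its row and column leaves {A, D, E}.
Row 3, column 3: eliminating its row and column leaves {A, D}.
Row 3, column 4: eliminating its row and column leaves {D, E}.
Row 4, column 1: eliminating its row and column leaves {B, D}.
Row 4, column 2: eliminating its row and column leaves {B, D}.
Row 5, column 3: eliminating its row and column leaves {B}.
Enumerating the assignments across these blanks that avoid any row or column repeat gives 5 completions.

5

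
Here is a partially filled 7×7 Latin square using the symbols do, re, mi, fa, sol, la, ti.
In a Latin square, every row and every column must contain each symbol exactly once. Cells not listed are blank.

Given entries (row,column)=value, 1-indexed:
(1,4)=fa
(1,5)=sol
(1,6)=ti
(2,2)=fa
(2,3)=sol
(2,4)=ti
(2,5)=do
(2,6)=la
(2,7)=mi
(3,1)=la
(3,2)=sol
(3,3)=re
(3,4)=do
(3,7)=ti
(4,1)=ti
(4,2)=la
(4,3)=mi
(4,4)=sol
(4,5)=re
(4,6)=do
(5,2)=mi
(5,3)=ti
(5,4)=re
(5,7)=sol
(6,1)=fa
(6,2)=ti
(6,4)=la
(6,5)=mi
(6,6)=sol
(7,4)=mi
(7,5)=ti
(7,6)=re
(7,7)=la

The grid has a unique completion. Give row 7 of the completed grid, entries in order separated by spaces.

Row 7, column 2: row 7 has {re, mi, la, ti} and column 2 has {mi, fa, sol, la, ti}, leaving only do.
Row 7, column 1: row 7 has {do, re, mi, la, ti} and column 1 has {fa, la, ti}, leaving only sol.
Row 7, column 3: row 7 has {do, re, mi, sol, la, ti} and column 3 has {re, mi, sol, ti}, leaving only fa.
So row 7 reads: sol do fa mi ti re la.

sol do fa mi ti re la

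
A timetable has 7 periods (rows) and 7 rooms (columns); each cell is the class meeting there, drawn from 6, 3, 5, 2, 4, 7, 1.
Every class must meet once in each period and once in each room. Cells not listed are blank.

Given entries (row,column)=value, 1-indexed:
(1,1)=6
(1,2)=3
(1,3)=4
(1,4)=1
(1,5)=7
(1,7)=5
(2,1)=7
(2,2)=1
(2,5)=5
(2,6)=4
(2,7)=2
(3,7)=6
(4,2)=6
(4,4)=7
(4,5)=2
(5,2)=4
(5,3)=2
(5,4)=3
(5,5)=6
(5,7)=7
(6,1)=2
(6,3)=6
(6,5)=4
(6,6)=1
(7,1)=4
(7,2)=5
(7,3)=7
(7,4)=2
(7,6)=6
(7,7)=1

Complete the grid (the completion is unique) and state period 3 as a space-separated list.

3 2 5 4 1 7 6

Period 1, room 6: period 1 has {6, 3, 5, 4, 7, 1} and room 6 has {6, 4, 1}, leaving only 2.
Period 2, room 3: period 2 has {5, 2, 4, 7, 1} and room 3 has {6, 2, 4, 7}, leaving only 3.
Period 2, room 4: period 2 has {3, 5, 2, 4, 7, 1} and room 4 has {3, 2, 7, 1}, leaving only 6.
Period 5, room 6: period 5 has {6, 3, 2, 4, 7} and room 6 has {6, 2, 4, 1}, leaving only 5.
Period 4, room 6: period 4 has {6, 2, 7} and room 6 has {6, 5, 2, 4, 1}, leaving only 3.
Period 3, room 6: period 3 has {6} and room 6 has {6, 3, 5, 2, 4, 1}, leaving only 7.
Period 3, room 2: period 3 has {6, 7} and room 2 has {6, 3, 5, 4, 1}, leaving only 2.
Period 4, room 7: period 4 has {6, 3, 2, 7} and room 7 has {6, 5, 2, 7, 1}, leaving only 4.
Period 5, room 1: period 5 has {6, 3, 5, 2, 4, 7} and room 1 has {6, 2, 4, 7}, leaving only 1.
Period 4, room 1: period 4 has {6, 3, 2, 4, 7} and room 1 has {6, 2, 4, 7, 1}, leaving only 5.
Period 3, room 1: period 3 has {6, 2, 7} and room 1 has {6, 5, 2, 4, 7, 1}, leaving only 3.
Period 3, room 5: period 3 has {6, 3, 2, 7} and room 5 has {6, 5, 2, 4, 7}, leaving only 1.
Period 3, room 3: period 3 has {6, 3, 2, 7, 1} and room 3 has {6, 3, 2, 4, 7}, leaving only 5.
Period 3, room 4: period 3 has {6, 3, 5, 2, 7, 1} and room 4 has {6, 3, 2, 7, 1}, leaving only 4.
So period 3 reads: 3 2 5 4 1 7 6.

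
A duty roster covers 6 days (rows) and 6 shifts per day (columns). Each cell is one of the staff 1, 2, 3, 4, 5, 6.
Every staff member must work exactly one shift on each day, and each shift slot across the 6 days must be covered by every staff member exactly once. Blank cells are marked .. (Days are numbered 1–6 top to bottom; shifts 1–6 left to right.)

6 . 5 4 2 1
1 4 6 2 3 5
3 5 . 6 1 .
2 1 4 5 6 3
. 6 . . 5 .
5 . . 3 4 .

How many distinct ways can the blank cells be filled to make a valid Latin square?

Day 1, shift 2: eliminating its day and shift leaves {3}.
Day 3, shift 3: eliminating its day and shift leaves {2}.
Day 3, shift 6: eliminating its day and shift leaves {2, 4}.
Day 5, shift 1: eliminating its day and shift leaves {4}.
Day 5, shift 3: eliminating its day and shift leaves {1, 2, 3}.
Day 5, shift 4: eliminating its day and shift leaves {1}.
Day 5, shift 6: eliminating its day and shift leaves {2, 4}.
Day 6, shift 2: eliminating its day and shift leaves {2}.
Day 6, shift 3: eliminating its day and shift leaves {1, 2}.
Day 6, shift 6: eliminating its day and shift leaves {2, 6}.
Only one assignment across all blanks avoids any day or shift repeat, giving 1 completion.

1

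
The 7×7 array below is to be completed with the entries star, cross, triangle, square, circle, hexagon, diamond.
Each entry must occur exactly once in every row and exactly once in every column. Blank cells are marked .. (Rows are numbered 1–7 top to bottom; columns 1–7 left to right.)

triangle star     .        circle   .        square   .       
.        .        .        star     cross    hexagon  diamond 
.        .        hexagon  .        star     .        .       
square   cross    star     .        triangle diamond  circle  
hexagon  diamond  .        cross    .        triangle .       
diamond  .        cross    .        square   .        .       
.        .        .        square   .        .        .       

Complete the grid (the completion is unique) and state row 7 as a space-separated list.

Row 1, column 3: row 1 has {star, triangle, square, circle} and column 3 has {star, cross, hexagon}, leaving only diamond.
Row 1, column 5: row 1 has {star, triangle, square, circle, diamond} and column 5 has {star, cross, triangle, square}, leaving only hexagon.
Row 1, column 7: row 1 has {star, triangle, square, circle, hexagon, diamond} and column 7 has {circle, diamond}, leaving only cross.
Row 2, column 1: row 2 has {star, cross, hexagon, diamond} and column 1 has {triangle, square, hexagon, diamond}, leaving only circle.
Row 3, column 1: row 3 has {star, hexagon} and column 1 has {triangle, square, circle, hexagon, diamond}, leaving only cross.
Row 7, column 1: row 7 has {square} and column 1 has {cross, triangle, square, circle, hexagon, diamond}, leaving only star.
Row 3, column 6: row 3 has {star, cross, hexagon} and column 6 has {triangle, square, hexagon, diamond}, leaving only circle.
Row 7, column 6: row 7 has {star, square} and column 6 has {triangle, square, circle, hexagon, diamond}, leaving only cross.
Row 4, column 4: row 4 has {star, cross, triangle, square, circle, diamond} and column 4 has {star, cross, square, circle}, leaving only hexagon.
Row 5, column 5: row 5 has {cross, triangle, hexagon, diamond} and column 5 has {star, cross, triangle, square, hexagon}, leaving only circle.
Row 7, column 5: row 7 has {star, cross, square} and column 5 has {star, cross, triangle, square, circle, hexagon}, leaving only diamond.
Row 5, column 3: row 5 has {cross, triangle, circle, hexagon, diamond} and column 3 has {star, cross, hexagon, diamond}, leaving only square.
Row 2, column 3: row 2 has {star, cross, circle, hexagon, diamond} and column 3 has {star, cross, square, hexagon, diamond}, leaving only triangle.
Row 7, column 3: row 7 has {star, cross, square, diamond} and column 3 has {star, cross, triangle, square, hexagon, diamond}, leaving only circle.
Row 2, column 2: row 2 has {star, cross, triangle, circle, hexagon, diamond} and column 2 has {star, cross, diamond}, leaving only square.
Row 3, column 2: row 3 has {star, cross, circle, hexagon} and column 2 has {star, cross, square, diamond}, leaving only triangle.
Row 7, column 2: row 7 has {star, cross, square, circle, diamond} and column 2 has {star, cross, triangle, square, diamond}, leaving only hexagon.
Row 7, column 7: row 7 has {star, cross, square, circle, hexagon, diamond} and column 7 has {cross, circle, diamond}, leaving only triangle.
So row 7 reads: star hexagon circle square diamond cross triangle.

star hexagon circle square diamond cross triangle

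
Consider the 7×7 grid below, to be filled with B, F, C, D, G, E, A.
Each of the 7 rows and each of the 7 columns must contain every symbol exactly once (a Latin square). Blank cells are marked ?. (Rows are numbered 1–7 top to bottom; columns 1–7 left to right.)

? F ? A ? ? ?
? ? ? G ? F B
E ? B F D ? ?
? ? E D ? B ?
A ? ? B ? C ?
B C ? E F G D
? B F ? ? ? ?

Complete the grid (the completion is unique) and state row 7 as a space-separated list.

D B F C G E A

Row 7, column 4: row 7 has {B, F} and column 4 has {B, F, D, G, E, A}, leaving only C.
Row 3, column 6: row 3 has {B, F, D, E} and column 6 has {B, F, C, G}, leaving only A.
Row 3, column 2: row 3 has {B, F, D, E, A} and column 2 has {B, F, C}, leaving only G.
Row 3, column 7: row 3 has {B, F, D, G, E, A} and column 7 has {B, D}, leaving only C.
Row 4, column 2: row 4 has {B, D, E} and column 2 has {B, F, C, G}, leaving only A.
Row 6, column 3: row 6 has {B, F, C, D, G, E} and column 3 has {B, F, E}, leaving only A.
Row 7, column 1 is narrowed to {D, G}; only D is consistent with the remaining cells.
Row 7, column 6: row 7 has {B, F, C, D} and column 6 has {B, F, C, G, A}, leaving only E.
Row 1, column 6: row 1 has {F, A} and column 6 has {B, F, C, G, E, A}, leaving only D.
Row 2, column 1: row 2 has {B, F, G} and column 1 has {B, D, E, A}, leaving only C.
Row 1, column 1: row 1 has {F, D, A} and column 1 has {B, C, D, E, A}, leaving only G.
Row 1, column 3: row 1 has {F, D, G, A} and column 3 has {B, F, E, A}, leaving only C.
Row 1, column 7: row 1 has {F, C, D, G, A} and column 7 has {B, C, D}, leaving only E.
Row 1, column 5: row 1 has {F, C, D, G, E, A} and column 5 has {F, D}, leaving only B.
Row 2, column 3: row 2 has {B, F, C, G} and column 3 has {B, F, C, E, A}, leaving only D.
Row 2, column 2: row 2 has {B, F, C, D, G} and column 2 has {B, F, C, G, A}, leaving only E.
Row 2, column 5: row 2 has {B, F, C, D, G, E} and column 5 has {B, F, D}, leaving only A.
Row 7, column 5: row 7 has {B, F, C, D, E} and column 5 has {B, F, D, A}, leaving only G.
Row 7, column 7: row 7 has {B, F, C, D, G, E} and column 7 has {B, C, D, E}, leaving only A.
So row 7 reads: D B F C G E A.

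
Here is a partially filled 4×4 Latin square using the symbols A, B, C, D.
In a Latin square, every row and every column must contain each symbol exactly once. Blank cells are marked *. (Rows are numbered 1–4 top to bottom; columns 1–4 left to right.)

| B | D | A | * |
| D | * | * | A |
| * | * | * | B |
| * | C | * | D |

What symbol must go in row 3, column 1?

C

Row 1, column 4: row 1 has {A, B, D} and column 4 has {A, B, D}, leaving only C.
Row 2, column 2: row 2 has {A, D} and column 2 has {C, D}, leaving only B.
Row 2, column 3: row 2 has {A, B, D} and column 3 has {A}, leaving only C.
Row 3, column 2: row 3 has {B} and column 2 has {B, C, D}, leaving only A.
Row 3 already has {A, B} and column 1 already has {B, D}, so row 3, column 1 must be C.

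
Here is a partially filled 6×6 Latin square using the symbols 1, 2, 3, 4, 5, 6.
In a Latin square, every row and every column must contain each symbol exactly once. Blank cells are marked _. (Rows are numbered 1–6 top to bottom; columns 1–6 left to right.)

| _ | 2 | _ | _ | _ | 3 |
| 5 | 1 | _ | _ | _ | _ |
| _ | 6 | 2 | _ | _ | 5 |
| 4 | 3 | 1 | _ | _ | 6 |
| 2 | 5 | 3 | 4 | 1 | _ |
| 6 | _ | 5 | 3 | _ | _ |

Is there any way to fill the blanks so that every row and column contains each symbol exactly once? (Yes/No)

No

Row 5, column 6: row 5 together with column 6 already contain {1, 2, 3, 4, 5, 6} — every symbol — so nothing can go there. The grid has no valid completion.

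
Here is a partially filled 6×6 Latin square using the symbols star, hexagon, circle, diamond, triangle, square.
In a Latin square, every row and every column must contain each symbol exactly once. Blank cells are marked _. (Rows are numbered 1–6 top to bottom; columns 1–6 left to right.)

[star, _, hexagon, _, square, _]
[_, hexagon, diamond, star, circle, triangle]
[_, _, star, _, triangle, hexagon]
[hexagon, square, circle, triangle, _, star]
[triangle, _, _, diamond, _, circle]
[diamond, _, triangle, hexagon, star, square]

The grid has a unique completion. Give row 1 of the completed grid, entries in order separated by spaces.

star triangle hexagon circle square diamond

Row 1, column 4: row 1 has {star, hexagon, square} and column 4 has {star, hexagon, diamond, triangle}, leaving only circle.
Row 1, column 6: row 1 has {star, hexagon, circle, square} and column 6 has {star, hexagon, circle, triangle, square}, leaving only diamond.
Row 1, column 2: row 1 has {star, hexagon, circle, diamond, square} and column 2 has {hexagon, square}, leaving only triangle.
So row 1 reads: star triangle hexagon circle square diamond.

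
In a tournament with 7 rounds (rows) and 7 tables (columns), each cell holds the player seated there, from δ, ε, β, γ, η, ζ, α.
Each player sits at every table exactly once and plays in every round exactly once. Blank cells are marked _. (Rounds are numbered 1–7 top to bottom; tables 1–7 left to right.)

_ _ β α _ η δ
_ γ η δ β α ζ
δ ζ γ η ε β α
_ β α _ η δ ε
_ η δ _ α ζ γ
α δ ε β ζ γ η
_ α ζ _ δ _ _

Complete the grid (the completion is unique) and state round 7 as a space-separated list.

Round 7, table 6: round 7 has {δ, ζ, α} and table 6 has {δ, β, γ, η, ζ, α}, leaving only ε.
Round 7, table 4: round 7 has {δ, ε, ζ, α} and table 4 has {δ, β, η, α}, leaving only γ.
Round 7, table 7: round 7 has {δ, ε, γ, ζ, α} and table 7 has {δ, ε, γ, η, ζ, α}, leaving only β.
Round 7, table 1: round 7 has {δ, ε, β, γ, ζ, α} and table 1 has {δ, α}, leaving only η.
So round 7 reads: η α ζ γ δ ε β.

η α ζ γ δ ε β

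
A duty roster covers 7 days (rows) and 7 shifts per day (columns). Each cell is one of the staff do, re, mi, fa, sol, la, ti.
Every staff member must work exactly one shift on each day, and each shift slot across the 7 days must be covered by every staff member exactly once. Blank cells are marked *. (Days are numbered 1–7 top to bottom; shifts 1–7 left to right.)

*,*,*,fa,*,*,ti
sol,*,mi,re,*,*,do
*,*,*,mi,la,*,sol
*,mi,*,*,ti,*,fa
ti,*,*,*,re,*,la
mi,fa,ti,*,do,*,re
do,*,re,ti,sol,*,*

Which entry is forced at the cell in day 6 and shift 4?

la

Day 1, shift 5: day 1 has {fa, ti} and shift 5 has {do, re, sol, la, ti}, leaving only mi.
Day 2, shift 5: day 2 has {do, re, mi, sol} and shift 5 has {do, re, mi, sol, la, ti}, leaving only fa.
Day 7, shift 2: day 7 has {do, re, sol, ti} and shift 2 has {mi, fa}, leaving only la.
Day 2, shift 2: day 2 has {do, re, mi, fa, sol} and shift 2 has {mi, fa, la}, leaving only ti.
Day 2, shift 6: day 2 has {do, re, mi, fa, sol, ti} and shift 6 has {}, leaving only la.
Day 6, shift 6: day 6 has {do, re, mi, fa, ti} and shift 6 has {la}, leaving only sol.
Day 6 already has {do, re, mi, fa, sol, ti} and shift 4 already has {re, mi, fa, ti}, so day 6, shift 4 must be la.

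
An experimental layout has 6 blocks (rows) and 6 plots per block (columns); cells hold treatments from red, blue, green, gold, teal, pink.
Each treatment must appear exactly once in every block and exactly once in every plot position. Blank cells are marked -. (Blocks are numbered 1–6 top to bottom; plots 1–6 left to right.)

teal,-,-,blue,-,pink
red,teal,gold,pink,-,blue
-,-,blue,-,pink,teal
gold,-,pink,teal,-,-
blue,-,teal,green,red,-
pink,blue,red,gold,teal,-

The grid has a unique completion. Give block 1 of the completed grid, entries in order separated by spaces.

Block 1, plot 3: block 1 has {blue, teal, pink} and plot 3 has {red, blue, gold, teal, pink}, leaving only green.
Block 1, plot 5: block 1 has {blue, green, teal, pink} and plot 5 has {red, teal, pink}, leaving only gold.
Block 1, plot 2: block 1 has {blue, green, gold, teal, pink} and plot 2 has {blue, teal}, leaving only red.
So block 1 reads: teal red green blue gold pink.

teal red green blue gold pink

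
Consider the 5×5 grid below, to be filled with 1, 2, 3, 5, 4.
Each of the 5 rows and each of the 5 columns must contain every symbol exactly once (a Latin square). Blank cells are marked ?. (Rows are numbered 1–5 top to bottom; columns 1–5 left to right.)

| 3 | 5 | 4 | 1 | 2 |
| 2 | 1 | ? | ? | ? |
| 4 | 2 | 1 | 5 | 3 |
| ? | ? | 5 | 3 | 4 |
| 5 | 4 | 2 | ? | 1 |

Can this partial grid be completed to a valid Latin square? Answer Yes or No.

No

Row 4, column 2: row 4 together with column 2 already contain {1, 2, 3, 5, 4} — every symbol — so nothing can go there. The grid has no valid completion.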